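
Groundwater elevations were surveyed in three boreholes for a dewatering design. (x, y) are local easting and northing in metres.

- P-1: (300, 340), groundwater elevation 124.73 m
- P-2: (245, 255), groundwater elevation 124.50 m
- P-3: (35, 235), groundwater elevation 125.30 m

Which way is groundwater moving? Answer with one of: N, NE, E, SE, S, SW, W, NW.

Differences from P-1: to P-2 (Δx, Δy, Δh) = (-55, -85, -0.23); to P-3 = (-265, -105, +0.57).
Solve a·Δx + b·Δy = Δh: det = (-55)·(-105) − (-265)·(-85) = -16750.
∂h/∂x = [(-0.23)·(-105) − (+0.57)·(-85)] / -16750 = -0.004334
∂h/∂y = [(-55)·(+0.57) − (-265)·(-0.23)] / -16750 = +0.005510
Flow = −∇h = (+0.004334 east, -0.005510 north), which points southeast.

SE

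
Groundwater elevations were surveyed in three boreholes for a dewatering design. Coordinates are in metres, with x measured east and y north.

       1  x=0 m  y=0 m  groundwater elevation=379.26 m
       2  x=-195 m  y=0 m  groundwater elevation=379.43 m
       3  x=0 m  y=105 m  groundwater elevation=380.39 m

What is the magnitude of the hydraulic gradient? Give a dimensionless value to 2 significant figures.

∂h/∂x = (379.43 − 379.26) / (-195 − 0) = -0.0008718
∂h/∂y = (380.39 − 379.26) / (105 − 0) = +0.01076
|∇h| = √(-0.0008718² + 0.01076²) = 0.0108

0.011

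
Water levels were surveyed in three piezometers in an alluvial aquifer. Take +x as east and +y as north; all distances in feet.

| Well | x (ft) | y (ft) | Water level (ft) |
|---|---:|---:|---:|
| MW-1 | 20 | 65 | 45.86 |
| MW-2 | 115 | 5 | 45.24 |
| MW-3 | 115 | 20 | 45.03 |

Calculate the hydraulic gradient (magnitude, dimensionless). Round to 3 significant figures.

0.0208

Taking MW-1 as reference: MW-2−MW-1 = (95, -60, -0.62); MW-3−MW-1 = (95, -45, -0.83).
Determinant of the coordinate differences = 95·(-45) − 95·(-60) = 1425.
∂h/∂x = [(-0.62)·(-45) − (-0.83)·(-60)] / 1425 = -0.01537
∂h/∂y = [95·(-0.83) − 95·(-0.62)] / 1425 = -0.01400
|∇h| = √(-0.01537² + -0.01400²) = 0.02079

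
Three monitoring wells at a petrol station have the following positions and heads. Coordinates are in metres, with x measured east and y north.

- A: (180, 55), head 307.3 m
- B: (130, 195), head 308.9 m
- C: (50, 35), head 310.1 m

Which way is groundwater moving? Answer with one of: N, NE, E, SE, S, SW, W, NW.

With h = a·x + b·y + c and A as origin, the differences give:
  (-50)·a + 140·b = +1.6
  (-130)·a + (-20)·b = +2.8
Eliminate b (×(-20) and ×140, subtract): 19200·a = -424.00 → a = ∂h/∂x = -0.02208
Back-substitute: b = ∂h/∂y = +0.003542.
Flow = −∇h = (+0.02208 east, -0.003542 north), which points east.

E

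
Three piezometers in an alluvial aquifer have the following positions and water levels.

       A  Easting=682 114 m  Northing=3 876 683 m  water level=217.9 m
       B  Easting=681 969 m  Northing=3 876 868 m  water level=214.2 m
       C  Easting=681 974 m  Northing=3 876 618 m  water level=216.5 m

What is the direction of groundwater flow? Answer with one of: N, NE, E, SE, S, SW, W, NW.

With h = a·x + b·y + c and A as origin, the differences give:
  (-145)·a + 185·b = -3.7
  (-140)·a + (-65)·b = -1.4
Eliminate b (×(-65) and ×185, subtract): 35325·a = 499.50 → a = ∂h/∂x = +0.01414
Back-substitute: b = ∂h/∂y = -0.008917.
Flow = −∇h = (-0.01414 east, +0.008917 north), which points northwest.

NW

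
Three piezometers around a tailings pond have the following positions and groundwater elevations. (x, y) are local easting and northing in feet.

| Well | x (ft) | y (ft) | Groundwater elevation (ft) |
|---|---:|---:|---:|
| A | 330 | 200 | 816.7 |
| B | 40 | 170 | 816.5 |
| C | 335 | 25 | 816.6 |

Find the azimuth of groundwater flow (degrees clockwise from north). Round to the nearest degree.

227°

Differences from A: to B (Δx, Δy, Δh) = (-290, -30, -0.2); to C = (5, -175, -0.1).
Solve a·Δx + b·Δy = Δh: det = (-290)·(-175) − 5·(-30) = 50900.
∂h/∂x = [(-0.2)·(-175) − (-0.1)·(-30)] / 50900 = +0.0006287
∂h/∂y = [(-290)·(-0.1) − 5·(-0.2)] / 50900 = +0.0005894
Flow direction (−∇h) has components (-0.0006287 E, -0.0005894 N).
Azimuth = atan2(E, N) = atan2(-0.0006287, -0.0005894) = 226.8° ≈ 227°.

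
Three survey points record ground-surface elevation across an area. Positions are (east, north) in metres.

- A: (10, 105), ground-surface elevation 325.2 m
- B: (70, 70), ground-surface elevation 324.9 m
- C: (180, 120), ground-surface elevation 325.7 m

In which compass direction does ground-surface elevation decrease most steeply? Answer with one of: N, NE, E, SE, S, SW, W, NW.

With z = a·x + b·y + c and A as origin, the differences give:
  60·a + (-35)·b = -0.3
  170·a + 15·b = +0.5
Eliminate b (×15 and ×(-35), subtract): 6850·a = 13.00 → a = ∂z/∂x = +0.001898
Back-substitute: b = ∂z/∂y = +0.01182.
Steepest decrease is along −∇f = (-0.001898 E, -0.01182 N) → south.

S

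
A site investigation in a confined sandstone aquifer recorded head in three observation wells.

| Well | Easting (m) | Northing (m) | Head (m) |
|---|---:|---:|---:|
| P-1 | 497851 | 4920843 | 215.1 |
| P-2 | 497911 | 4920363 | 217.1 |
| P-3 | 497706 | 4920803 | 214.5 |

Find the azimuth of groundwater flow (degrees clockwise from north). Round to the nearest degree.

305°

Differences from P-1: to P-2 (Δx, Δy, Δh) = (60, -480, +2.0); to P-3 = (-145, -40, -0.6).
Solve a·Δx + b·Δy = Δh: det = 60·(-40) − (-145)·(-480) = -72000.
∂h/∂x = [(+2.0)·(-40) − (-0.6)·(-480)] / -72000 = +0.005111
∂h/∂y = [60·(-0.6) − (-145)·(+2.0)] / -72000 = -0.003528
Flow direction (−∇h) has components (-0.005111 E, +0.003528 N).
Azimuth = atan2(E, N) = atan2(-0.005111, +0.003528) = 304.6° ≈ 305°.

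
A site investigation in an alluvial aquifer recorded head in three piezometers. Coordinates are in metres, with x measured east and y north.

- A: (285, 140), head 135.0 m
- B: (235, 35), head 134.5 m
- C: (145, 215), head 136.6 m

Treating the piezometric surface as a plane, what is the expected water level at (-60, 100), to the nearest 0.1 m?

137.1 m

Taking A as reference: B−A = (-50, -105, -0.5); C−A = (-140, 75, +1.6).
Solve a·Δx + b·Δy = Δh: det = (-50)·75 − (-140)·(-105) = -18450.
∂h/∂x = [(-0.5)·75 − (+1.6)·(-105)] / -18450 = -0.007073
∂h/∂y = [(-50)·(+1.6) − (-140)·(-0.5)] / -18450 = +0.008130
h(-60, 100) = 135.0 + (-0.007073)·(-345) + (+0.008130)·(-40) = 135.0 +2.440 -0.325 = 137.115 m.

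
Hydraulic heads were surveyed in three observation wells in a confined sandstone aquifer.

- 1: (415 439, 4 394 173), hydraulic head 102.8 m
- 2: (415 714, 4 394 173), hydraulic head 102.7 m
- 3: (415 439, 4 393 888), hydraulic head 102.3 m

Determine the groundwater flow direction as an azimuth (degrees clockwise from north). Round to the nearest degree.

168°

∂h/∂x = (102.7 − 102.8) / (415714 − 415439) = -0.0003636
∂h/∂y = (102.3 − 102.8) / (4393888 − 4394173) = +0.001754
Flow direction (−∇h) has components (+0.0003636 E, -0.001754 N).
Azimuth = atan2(E, N) = atan2(+0.0003636, -0.001754) = 168.3° ≈ 168°.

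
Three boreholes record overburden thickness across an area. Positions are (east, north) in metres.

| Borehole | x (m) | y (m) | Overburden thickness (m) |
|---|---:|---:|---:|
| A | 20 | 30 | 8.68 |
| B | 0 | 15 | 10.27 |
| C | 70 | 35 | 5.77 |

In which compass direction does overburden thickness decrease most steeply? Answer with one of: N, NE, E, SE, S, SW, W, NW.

Taking A as reference: B−A = (-20, -15, +1.59); C−A = (50, 5, -2.91).
Solve a·Δx + b·Δy = Δd: det = (-20)·5 − 50·(-15) = 650.
∂d/∂x = [(+1.59)·5 − (-2.91)·(-15)] / 650 = -0.05492
∂d/∂y = [(-20)·(-2.91) − 50·(+1.59)] / 650 = -0.03277
Steepest decrease is along −∇f = (+0.05492 E, +0.03277 N) → northeast.

NE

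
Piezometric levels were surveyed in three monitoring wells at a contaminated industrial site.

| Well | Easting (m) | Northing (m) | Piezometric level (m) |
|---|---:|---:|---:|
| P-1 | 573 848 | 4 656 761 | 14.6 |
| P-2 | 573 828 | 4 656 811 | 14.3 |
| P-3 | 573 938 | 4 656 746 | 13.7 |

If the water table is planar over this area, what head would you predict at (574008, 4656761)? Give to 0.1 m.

12.7 m

Three-point gradient (reference P-1): Δ to P-2 = (-20, 50, -0.3), Δ to P-3 = (90, -15, -0.9).
∂h/∂x = -0.01179, ∂h/∂y = -0.01071 (det = -4200).
h(574008, 4656761) = 14.6 + (-0.01179)·(160) + (-0.01071)·(0) = 14.6 -1.886 -0.000 = 12.714 m.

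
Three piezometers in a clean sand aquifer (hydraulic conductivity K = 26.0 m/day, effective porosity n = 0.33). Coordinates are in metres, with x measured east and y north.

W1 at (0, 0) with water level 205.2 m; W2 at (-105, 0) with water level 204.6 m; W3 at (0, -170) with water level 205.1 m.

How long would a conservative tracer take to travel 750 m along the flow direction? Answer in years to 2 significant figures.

4.5 years

∂h/∂x = (204.6 − 205.2) / (-105 − 0) = +0.005714
∂h/∂y = (205.1 − 205.2) / (-170 − 0) = +0.0005882
|∇h| = √(0.005714² + 0.0005882²) = 0.005744
Seepage velocity v = K·i/n = 26.0 × 0.005744 / 0.33 = 0.4526 m/day.
t = 750 / 0.4526 = 1657 days = 4.54 years.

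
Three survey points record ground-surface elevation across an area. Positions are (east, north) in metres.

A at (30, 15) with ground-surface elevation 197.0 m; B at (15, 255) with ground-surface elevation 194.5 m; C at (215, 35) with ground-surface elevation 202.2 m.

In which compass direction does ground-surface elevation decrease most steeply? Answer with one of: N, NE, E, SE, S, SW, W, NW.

Three-point gradient (reference A): Δ to B = (-15, 240, -2.5), Δ to C = (185, 20, +5.2).
∂z/∂x = +0.02904, ∂z/∂y = -0.008602 (det = -44700).
Steepest decrease is along −∇f = (-0.02904 E, +0.008602 N) → west.

W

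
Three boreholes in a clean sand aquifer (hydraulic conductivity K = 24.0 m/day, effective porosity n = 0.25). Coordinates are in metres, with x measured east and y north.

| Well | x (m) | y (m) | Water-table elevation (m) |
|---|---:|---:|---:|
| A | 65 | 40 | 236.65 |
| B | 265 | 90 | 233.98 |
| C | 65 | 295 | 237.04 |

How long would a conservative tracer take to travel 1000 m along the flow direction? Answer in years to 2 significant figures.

2.1 years

Taking A as reference: B−A = (200, 50, -2.67); C−A = (0, 255, +0.39).
Determinant of the coordinate differences = 200·255 − 0·50 = 51000.
∂h/∂x = [(-2.67)·255 − (+0.39)·50] / 51000 = -0.01373
∂h/∂y = [200·(+0.39) − 0·(-2.67)] / 51000 = +0.001529
|∇h| = √(-0.01373² + 0.001529²) = 0.01381
Seepage velocity v = K·i/n = 24.0 × 0.01381 / 0.25 = 1.326 m/day.
t = 1000 / 1.326 = 754.1 days = 2.06 years.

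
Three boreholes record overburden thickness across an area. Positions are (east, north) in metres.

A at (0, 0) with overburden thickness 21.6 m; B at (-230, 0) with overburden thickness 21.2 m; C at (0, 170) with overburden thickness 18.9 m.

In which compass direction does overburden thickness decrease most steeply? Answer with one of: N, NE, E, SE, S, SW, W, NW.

∂d/∂x = (21.2 − 21.6) / (-230 − 0) = +0.001739
∂d/∂y = (18.9 − 21.6) / (170 − 0) = -0.01588
Steepest decrease is along −∇f = (-0.001739 E, +0.01588 N) → north.

N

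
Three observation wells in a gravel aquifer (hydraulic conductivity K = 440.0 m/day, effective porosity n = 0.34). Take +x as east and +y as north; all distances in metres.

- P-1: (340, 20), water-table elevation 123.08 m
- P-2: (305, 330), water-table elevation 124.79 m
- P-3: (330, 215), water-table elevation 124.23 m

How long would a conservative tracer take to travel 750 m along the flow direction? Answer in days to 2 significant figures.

Differences from P-1: to P-2 (Δx, Δy, Δh) = (-35, 310, +1.71); to P-3 = (-10, 195, +1.15).
Determinant of the coordinate differences = (-35)·195 − (-10)·310 = -3725.
∂h/∂x = [(+1.71)·195 − (+1.15)·310] / -3725 = +0.006188
∂h/∂y = [(-35)·(+1.15) − (-10)·(+1.71)] / -3725 = +0.006215
|∇h| = √(0.006188² + 0.006215²) = 0.00877
Seepage velocity v = K·i/n = 440.0 × 0.00877 / 0.34 = 11.35 m/day.
t = 750 / 11.35 = 66.08 days.

66 days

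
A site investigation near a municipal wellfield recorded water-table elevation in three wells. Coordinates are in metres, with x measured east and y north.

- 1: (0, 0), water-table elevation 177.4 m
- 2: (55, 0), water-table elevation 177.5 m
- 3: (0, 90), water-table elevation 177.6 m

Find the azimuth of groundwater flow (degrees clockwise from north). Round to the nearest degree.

∂h/∂x = (177.5 − 177.4) / (55 − 0) = +0.001818
∂h/∂y = (177.6 − 177.4) / (90 − 0) = +0.002222
Flow direction (−∇h) has components (-0.001818 E, -0.002222 N).
Azimuth = atan2(E, N) = atan2(-0.001818, -0.002222) = 219.3° ≈ 219°.

219°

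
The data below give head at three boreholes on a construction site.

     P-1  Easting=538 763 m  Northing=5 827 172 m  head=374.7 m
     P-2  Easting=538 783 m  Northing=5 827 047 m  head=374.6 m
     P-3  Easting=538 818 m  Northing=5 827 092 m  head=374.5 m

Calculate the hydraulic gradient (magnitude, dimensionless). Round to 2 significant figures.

Taking P-1 as reference: P-2−P-1 = (20, -125, -0.1); P-3−P-1 = (55, -80, -0.2).
Solve a·Δx + b·Δy = Δh: det = 20·(-80) − 55·(-125) = 5275.
∂h/∂x = [(-0.1)·(-80) − (-0.2)·(-125)] / 5275 = -0.003223
∂h/∂y = [20·(-0.2) − 55·(-0.1)] / 5275 = +0.0002844
|∇h| = √(-0.003223² + 0.0002844²) = 0.003236

0.0032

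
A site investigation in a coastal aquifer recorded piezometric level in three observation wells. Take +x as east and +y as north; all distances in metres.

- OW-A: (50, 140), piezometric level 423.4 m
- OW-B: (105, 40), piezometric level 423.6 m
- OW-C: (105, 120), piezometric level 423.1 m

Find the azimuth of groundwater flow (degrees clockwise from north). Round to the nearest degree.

051°

Differences from OW-A: to OW-B (Δx, Δy, Δh) = (55, -100, +0.2); to OW-C = (55, -20, -0.3).
Determinant of the coordinate differences = 55·(-20) − 55·(-100) = 4400.
∂h/∂x = [(+0.2)·(-20) − (-0.3)·(-100)] / 4400 = -0.007727
∂h/∂y = [55·(-0.3) − 55·(+0.2)] / 4400 = -0.006250
Flow direction (−∇h) has components (+0.007727 E, +0.006250 N).
Azimuth = atan2(E, N) = atan2(+0.007727, +0.006250) = 51.0° ≈ 051°.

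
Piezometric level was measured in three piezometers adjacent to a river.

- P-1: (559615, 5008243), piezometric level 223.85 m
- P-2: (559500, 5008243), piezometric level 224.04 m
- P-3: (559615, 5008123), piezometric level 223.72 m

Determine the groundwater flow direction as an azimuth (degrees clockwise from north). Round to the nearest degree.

123°

∂h/∂x = (224.04 − 223.85) / (559500 − 559615) = -0.001652
∂h/∂y = (223.72 − 223.85) / (5008123 − 5008243) = +0.001083
Flow direction (−∇h) has components (+0.001652 E, -0.001083 N).
Azimuth = atan2(E, N) = atan2(+0.001652, -0.001083) = 123.3° ≈ 123°.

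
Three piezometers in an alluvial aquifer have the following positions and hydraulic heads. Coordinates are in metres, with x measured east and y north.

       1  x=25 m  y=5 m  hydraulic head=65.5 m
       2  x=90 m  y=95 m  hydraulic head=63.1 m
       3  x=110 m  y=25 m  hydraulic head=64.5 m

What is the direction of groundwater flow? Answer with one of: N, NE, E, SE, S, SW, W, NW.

N

Taking 1 as reference: 2−1 = (65, 90, -2.4); 3−1 = (85, 20, -1.0).
Determinant of the coordinate differences = 65·20 − 85·90 = -6350.
∂h/∂x = [(-2.4)·20 − (-1.0)·90] / -6350 = -0.006614
∂h/∂y = [65·(-1.0) − 85·(-2.4)] / -6350 = -0.02189
Flow = −∇h = (+0.006614 east, +0.02189 north), which points north.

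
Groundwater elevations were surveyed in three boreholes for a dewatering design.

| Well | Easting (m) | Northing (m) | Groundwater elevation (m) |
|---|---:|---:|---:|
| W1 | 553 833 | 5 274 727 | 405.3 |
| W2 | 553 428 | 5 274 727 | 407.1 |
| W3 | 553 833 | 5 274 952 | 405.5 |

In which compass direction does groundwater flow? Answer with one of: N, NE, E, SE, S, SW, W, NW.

∂h/∂x = (407.1 − 405.3) / (553428 − 553833) = -0.004444
∂h/∂y = (405.5 − 405.3) / (5274952 − 5274727) = +0.0008889
Flow = −∇h = (+0.004444 east, -0.0008889 north), which points east.

E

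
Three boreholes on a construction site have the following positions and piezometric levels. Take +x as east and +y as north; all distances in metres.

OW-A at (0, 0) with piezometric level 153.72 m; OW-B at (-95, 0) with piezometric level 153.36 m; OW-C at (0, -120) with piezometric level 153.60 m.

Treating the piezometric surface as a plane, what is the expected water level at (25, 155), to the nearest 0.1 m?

154.0 m

∂h/∂x = (153.36 − 153.72) / (-95 − 0) = +0.003789
∂h/∂y = (153.60 − 153.72) / (-120 − 0) = +0.001000
h(25, 155) = 153.72 + (+0.003789)·(25) + (+0.001000)·(155) = 153.72 +0.095 +0.155 = 153.970 m.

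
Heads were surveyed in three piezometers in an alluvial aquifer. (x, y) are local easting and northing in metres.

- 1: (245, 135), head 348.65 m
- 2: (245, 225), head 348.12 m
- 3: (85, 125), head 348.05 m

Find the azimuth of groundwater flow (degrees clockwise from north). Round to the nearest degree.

Differences from 1: to 2 (Δx, Δy, Δh) = (0, 90, -0.53); to 3 = (-160, -10, -0.60).
Determinant of the coordinate differences = 0·(-10) − (-160)·90 = 14400.
∂h/∂x = [(-0.53)·(-10) − (-0.60)·90] / 14400 = +0.004118
∂h/∂y = [0·(-0.60) − (-160)·(-0.53)] / 14400 = -0.005889
Flow direction (−∇h) has components (-0.004118 E, +0.005889 N).
Azimuth = atan2(E, N) = atan2(-0.004118, +0.005889) = 325.0° ≈ 325°.

325°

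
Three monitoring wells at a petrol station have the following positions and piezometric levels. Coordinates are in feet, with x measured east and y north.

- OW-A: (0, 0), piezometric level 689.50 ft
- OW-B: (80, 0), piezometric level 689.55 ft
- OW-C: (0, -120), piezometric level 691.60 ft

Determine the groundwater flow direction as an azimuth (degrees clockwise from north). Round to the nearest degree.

∂h/∂x = (689.55 − 689.50) / (80 − 0) = +0.0006250
∂h/∂y = (691.60 − 689.50) / (-120 − 0) = -0.01750
Flow direction (−∇h) has components (-0.0006250 E, +0.01750 N).
Azimuth = atan2(E, N) = atan2(-0.0006250, +0.01750) = 358.0° ≈ 358°.

358°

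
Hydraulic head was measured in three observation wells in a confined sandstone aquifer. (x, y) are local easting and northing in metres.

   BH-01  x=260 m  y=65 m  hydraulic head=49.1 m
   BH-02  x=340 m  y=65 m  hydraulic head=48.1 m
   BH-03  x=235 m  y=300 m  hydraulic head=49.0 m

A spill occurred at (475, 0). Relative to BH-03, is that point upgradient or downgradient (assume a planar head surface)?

downgradient

Taking BH-01 as reference: BH-02−BH-01 = (80, 0, -1.0); BH-03−BH-01 = (-25, 235, -0.1).
Determinant of the coordinate differences = 80·235 − (-25)·0 = 18800.
∂h/∂x = [(-1.0)·235 − (-0.1)·0] / 18800 = -0.01250
∂h/∂y = [80·(-0.1) − (-25)·(-1.0)] / 18800 = -0.001755
Head at (475, 0) = 49.1 + (-0.01250)·(215) + (-0.001755)·(-65) = 46.53 m.
That is lower than the 49.0 m at BH-03, so the point is downgradient.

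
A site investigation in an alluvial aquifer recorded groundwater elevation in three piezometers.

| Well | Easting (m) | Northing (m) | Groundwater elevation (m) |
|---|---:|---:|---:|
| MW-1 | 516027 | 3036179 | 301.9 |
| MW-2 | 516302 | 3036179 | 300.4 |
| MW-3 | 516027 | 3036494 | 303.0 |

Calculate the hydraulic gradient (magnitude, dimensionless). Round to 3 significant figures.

∂h/∂x = (300.4 − 301.9) / (516302 − 516027) = -0.005455
∂h/∂y = (303.0 − 301.9) / (3036494 − 3036179) = +0.003492
|∇h| = √(-0.005455² + 0.003492²) = 0.006477

0.00648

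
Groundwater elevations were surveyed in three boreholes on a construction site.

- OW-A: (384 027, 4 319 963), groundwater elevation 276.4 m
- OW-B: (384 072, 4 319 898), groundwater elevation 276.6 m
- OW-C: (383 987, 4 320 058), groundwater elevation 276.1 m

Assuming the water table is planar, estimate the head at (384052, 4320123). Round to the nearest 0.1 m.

Taking OW-A as reference: OW-B−OW-A = (45, -65, +0.2); OW-C−OW-A = (-40, 95, -0.3).
Determinant of the coordinate differences = 45·95 − (-40)·(-65) = 1675.
∂h/∂x = [(+0.2)·95 − (-0.3)·(-65)] / 1675 = -0.0002985
∂h/∂y = [45·(-0.3) − (-40)·(+0.2)] / 1675 = -0.003284
h(384052, 4320123) = 276.4 + (-0.0002985)·(25) + (-0.003284)·(160) = 276.4 -0.007 -0.525 = 275.867 m.

275.9 m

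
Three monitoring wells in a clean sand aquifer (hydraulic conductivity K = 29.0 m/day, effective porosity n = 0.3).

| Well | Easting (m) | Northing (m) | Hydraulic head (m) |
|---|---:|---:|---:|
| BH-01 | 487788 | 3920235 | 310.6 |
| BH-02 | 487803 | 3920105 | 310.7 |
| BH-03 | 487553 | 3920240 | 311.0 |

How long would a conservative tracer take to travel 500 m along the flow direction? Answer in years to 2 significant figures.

Taking BH-01 as reference: BH-02−BH-01 = (15, -130, +0.1); BH-03−BH-01 = (-235, 5, +0.4).
Determinant of the coordinate differences = 15·5 − (-235)·(-130) = -30475.
∂h/∂x = [(+0.1)·5 − (+0.4)·(-130)] / -30475 = -0.001723
∂h/∂y = [15·(+0.4) − (-235)·(+0.1)] / -30475 = -0.0009680
|∇h| = √(-0.001723² + -0.0009680²) = 0.001976
Seepage velocity v = K·i/n = 29.0 × 0.001976 / 0.3 = 0.191 m/day.
t = 500 / 0.191 = 2618 days = 7.17 years.

7.2 years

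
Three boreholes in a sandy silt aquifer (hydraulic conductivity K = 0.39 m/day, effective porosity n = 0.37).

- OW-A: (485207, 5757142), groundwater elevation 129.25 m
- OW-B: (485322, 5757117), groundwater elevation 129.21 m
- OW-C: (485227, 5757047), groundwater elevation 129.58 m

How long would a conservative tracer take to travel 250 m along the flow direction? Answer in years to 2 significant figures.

170 years

With h = a·x + b·y + c and OW-A as origin, the differences give:
  115·a + (-25)·b = -0.04
  20·a + (-95)·b = +0.33
Eliminate b (×(-95) and ×(-25), subtract): -10425·a = 12.050 → a = ∂h/∂x = -0.001156
Back-substitute: b = ∂h/∂y = -0.003717.
|∇h| = √(-0.001156² + -0.003717²) = 0.003893
Seepage velocity v = K·i/n = 0.39 × 0.003893 / 0.37 = 0.004103 m/day.
t = 250 / 0.004103 = 6.093e+04 days = 167 years.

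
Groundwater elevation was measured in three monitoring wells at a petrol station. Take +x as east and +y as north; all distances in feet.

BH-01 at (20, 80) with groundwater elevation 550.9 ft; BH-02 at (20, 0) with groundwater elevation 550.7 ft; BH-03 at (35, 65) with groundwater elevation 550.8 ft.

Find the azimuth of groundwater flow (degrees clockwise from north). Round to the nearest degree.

121°

With h = a·x + b·y + c and BH-01 as origin, the differences give:
  0·a + (-80)·b = -0.2
  15·a + (-15)·b = -0.1
Eliminate b (×(-15) and ×(-80), subtract): 1200·a = -5.00 → a = ∂h/∂x = -0.004167
Back-substitute: b = ∂h/∂y = +0.002500.
Flow direction (−∇h) has components (+0.004167 E, -0.002500 N).
Azimuth = atan2(E, N) = atan2(+0.004167, -0.002500) = 121.0° ≈ 121°.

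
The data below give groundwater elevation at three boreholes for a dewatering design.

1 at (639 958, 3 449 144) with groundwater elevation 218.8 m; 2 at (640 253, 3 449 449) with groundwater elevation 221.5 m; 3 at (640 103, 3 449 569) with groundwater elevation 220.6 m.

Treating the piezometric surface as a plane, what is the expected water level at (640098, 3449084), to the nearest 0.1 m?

219.7 m

Differences from 1: to 2 (Δx, Δy, Δh) = (295, 305, +2.7); to 3 = (145, 425, +1.8).
Determinant of the coordinate differences = 295·425 − 145·305 = 81150.
∂h/∂x = [(+2.7)·425 − (+1.8)·305] / 81150 = +0.007375
∂h/∂y = [295·(+1.8) − 145·(+2.7)] / 81150 = +0.001719
h(640098, 3449084) = 218.8 + (+0.007375)·(140) + (+0.001719)·(-60) = 218.8 +1.033 -0.103 = 219.729 m.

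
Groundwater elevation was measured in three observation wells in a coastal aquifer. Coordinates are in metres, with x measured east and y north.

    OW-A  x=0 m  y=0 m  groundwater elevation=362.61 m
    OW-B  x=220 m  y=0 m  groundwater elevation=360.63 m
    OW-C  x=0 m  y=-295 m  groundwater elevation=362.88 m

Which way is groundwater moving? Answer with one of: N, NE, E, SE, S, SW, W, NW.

E

∂h/∂x = (360.63 − 362.61) / (220 − 0) = -0.009000
∂h/∂y = (362.88 − 362.61) / (-295 − 0) = -0.0009153
Flow = −∇h = (+0.009000 east, +0.0009153 north), which points east.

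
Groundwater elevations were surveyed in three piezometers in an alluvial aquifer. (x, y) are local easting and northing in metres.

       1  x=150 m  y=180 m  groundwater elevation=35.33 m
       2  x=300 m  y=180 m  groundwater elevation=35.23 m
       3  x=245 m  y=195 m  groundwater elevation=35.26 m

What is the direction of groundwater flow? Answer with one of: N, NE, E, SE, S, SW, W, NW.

Taking 1 as reference: 2−1 = (150, 0, -0.10); 3−1 = (95, 15, -0.07).
Determinant of the coordinate differences = 150·15 − 95·0 = 2250.
∂h/∂x = [(-0.10)·15 − (-0.07)·0] / 2250 = -0.0006667
∂h/∂y = [150·(-0.07) − 95·(-0.10)] / 2250 = -0.0004444
Flow = −∇h = (+0.0006667 east, +0.0004444 north), which points northeast.

NE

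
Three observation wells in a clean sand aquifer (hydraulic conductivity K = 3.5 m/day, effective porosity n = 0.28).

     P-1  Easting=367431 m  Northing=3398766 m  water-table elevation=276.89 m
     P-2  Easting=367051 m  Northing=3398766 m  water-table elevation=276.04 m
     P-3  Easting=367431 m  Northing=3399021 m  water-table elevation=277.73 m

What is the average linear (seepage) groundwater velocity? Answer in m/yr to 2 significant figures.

∂h/∂x = (276.04 − 276.89) / (367051 − 367431) = +0.002237
∂h/∂y = (277.73 − 276.89) / (3399021 − 3398766) = +0.003294
|∇h| = √(0.002237² + 0.003294²) = 0.003982
Seepage velocity v = K·i/n = 3.5 × 0.003982 / 0.28 = 0.04977 m/day = 18.18 m/yr.

18 m/yr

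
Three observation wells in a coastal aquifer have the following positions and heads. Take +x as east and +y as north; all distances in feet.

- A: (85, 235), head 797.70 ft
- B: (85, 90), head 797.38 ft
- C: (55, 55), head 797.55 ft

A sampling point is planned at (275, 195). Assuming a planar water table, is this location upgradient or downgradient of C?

downgradient

Taking A as reference: B−A = (0, -145, -0.32); C−A = (-30, -180, -0.15).
Solve a·Δx + b·Δy = Δh: det = 0·(-180) − (-30)·(-145) = -4350.
∂h/∂x = [(-0.32)·(-180) − (-0.15)·(-145)] / -4350 = -0.008241
∂h/∂y = [0·(-0.15) − (-30)·(-0.32)] / -4350 = +0.002207
Head at (275, 195) = 797.70 + (-0.008241)·(190) + (+0.002207)·(-40) = 796.05 ft.
That is lower than the 797.55 ft at C, so the point is downgradient.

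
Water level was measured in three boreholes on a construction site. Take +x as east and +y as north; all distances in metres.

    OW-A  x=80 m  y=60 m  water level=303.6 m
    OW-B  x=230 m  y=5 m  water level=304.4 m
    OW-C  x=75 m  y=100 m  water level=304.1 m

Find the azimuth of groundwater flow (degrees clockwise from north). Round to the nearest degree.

With h = a·x + b·y + c and OW-A as origin, the differences give:
  150·a + (-55)·b = +0.8
  (-5)·a + 40·b = +0.5
Eliminate b (×40 and ×(-55), subtract): 5725·a = 59.50 → a = ∂h/∂x = +0.01039
Back-substitute: b = ∂h/∂y = +0.01380.
Flow direction (−∇h) has components (-0.01039 E, -0.01380 N).
Azimuth = atan2(E, N) = atan2(-0.01039, -0.01380) = 217.0° ≈ 217°.

217°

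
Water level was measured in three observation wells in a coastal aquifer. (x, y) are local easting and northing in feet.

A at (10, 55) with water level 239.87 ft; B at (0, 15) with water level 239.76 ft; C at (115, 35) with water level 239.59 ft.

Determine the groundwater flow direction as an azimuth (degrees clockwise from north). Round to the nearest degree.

With h = a·x + b·y + c and A as origin, the differences give:
  (-10)·a + (-40)·b = -0.11
  105·a + (-20)·b = -0.28
Eliminate b (×(-20) and ×(-40), subtract): 4400·a = -9.000 → a = ∂h/∂x = -0.002045
Back-substitute: b = ∂h/∂y = +0.003261.
Flow direction (−∇h) has components (+0.002045 E, -0.003261 N).
Azimuth = atan2(E, N) = atan2(+0.002045, -0.003261) = 147.9° ≈ 148°.

148°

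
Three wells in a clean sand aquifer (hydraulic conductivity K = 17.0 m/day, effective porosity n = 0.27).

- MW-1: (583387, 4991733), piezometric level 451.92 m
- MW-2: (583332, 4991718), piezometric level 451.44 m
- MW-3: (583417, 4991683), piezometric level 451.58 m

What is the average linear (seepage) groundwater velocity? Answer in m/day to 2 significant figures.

Taking MW-1 as reference: MW-2−MW-1 = (-55, -15, -0.48); MW-3−MW-1 = (30, -50, -0.34).
Determinant of the coordinate differences = (-55)·(-50) − 30·(-15) = 3200.
∂h/∂x = [(-0.48)·(-50) − (-0.34)·(-15)] / 3200 = +0.005906
∂h/∂y = [(-55)·(-0.34) − 30·(-0.48)] / 3200 = +0.01034
|∇h| = √(0.005906² + 0.01034²) = 0.01191
Seepage velocity v = K·i/n = 17.0 × 0.01191 / 0.27 = 0.7499 m/day.

0.75 m/day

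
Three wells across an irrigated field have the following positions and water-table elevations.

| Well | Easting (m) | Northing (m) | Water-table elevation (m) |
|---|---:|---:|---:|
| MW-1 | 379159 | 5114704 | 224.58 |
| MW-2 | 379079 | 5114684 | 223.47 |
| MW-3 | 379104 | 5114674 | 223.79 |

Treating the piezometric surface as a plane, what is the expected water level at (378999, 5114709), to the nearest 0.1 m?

Differences from MW-1: to MW-2 (Δx, Δy, Δh) = (-80, -20, -1.11); to MW-3 = (-55, -30, -0.79).
Solve a·Δx + b·Δy = Δh: det = (-80)·(-30) − (-55)·(-20) = 1300.
∂h/∂x = [(-1.11)·(-30) − (-0.79)·(-20)] / 1300 = +0.01346
∂h/∂y = [(-80)·(-0.79) − (-55)·(-1.11)] / 1300 = +0.001654
h(378999, 5114709) = 224.58 + (+0.01346)·(-160) + (+0.001654)·(5) = 224.58 -2.154 +0.008 = 222.434 m.

222.4 m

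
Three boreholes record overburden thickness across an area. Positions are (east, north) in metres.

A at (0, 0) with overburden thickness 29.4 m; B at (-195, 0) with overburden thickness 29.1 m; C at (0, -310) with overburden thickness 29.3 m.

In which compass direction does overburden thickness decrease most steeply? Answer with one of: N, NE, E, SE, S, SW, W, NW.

W

∂d/∂x = (29.1 − 29.4) / (-195 − 0) = +0.001538
∂d/∂y = (29.3 − 29.4) / (-310 − 0) = +0.0003226
Steepest decrease is along −∇f = (-0.001538 E, -0.0003226 N) → west.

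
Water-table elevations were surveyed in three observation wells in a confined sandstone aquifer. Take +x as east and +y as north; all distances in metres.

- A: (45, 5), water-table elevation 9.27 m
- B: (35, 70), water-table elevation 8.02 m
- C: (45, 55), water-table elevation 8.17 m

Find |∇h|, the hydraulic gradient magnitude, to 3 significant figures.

Differences from A: to B (Δx, Δy, Δh) = (-10, 65, -1.25); to C = (0, 50, -1.10).
Solve a·Δx + b·Δy = Δh: det = (-10)·50 − 0·65 = -500.
∂h/∂x = [(-1.25)·50 − (-1.10)·65] / -500 = -0.01800
∂h/∂y = [(-10)·(-1.10) − 0·(-1.25)] / -500 = -0.02200
|∇h| = √(-0.01800² + -0.02200²) = 0.02843

0.0284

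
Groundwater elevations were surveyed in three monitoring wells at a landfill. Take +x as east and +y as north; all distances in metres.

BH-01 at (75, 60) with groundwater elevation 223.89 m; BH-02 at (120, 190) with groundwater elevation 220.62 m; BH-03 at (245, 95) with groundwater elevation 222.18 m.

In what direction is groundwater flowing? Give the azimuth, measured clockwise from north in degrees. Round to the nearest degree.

013°

Three-point gradient (reference BH-01): Δ to BH-02 = (45, 130, -3.27), Δ to BH-03 = (170, 35, -1.71).
∂h/∂x = -0.005255, ∂h/∂y = -0.02333 (det = -20525).
Flow direction (−∇h) has components (+0.005255 E, +0.02333 N).
Azimuth = atan2(E, N) = atan2(+0.005255, +0.02333) = 12.7° ≈ 013°.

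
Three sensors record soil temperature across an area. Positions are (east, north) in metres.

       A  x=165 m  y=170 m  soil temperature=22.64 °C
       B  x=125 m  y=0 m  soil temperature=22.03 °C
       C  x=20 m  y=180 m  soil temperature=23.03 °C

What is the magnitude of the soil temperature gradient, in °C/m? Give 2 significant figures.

Taking A as reference: B−A = (-40, -170, -0.61); C−A = (-145, 10, +0.39).
Determinant of the coordinate differences = (-40)·10 − (-145)·(-170) = -25050.
∂T/∂x = [(-0.61)·10 − (+0.39)·(-170)] / -25050 = -0.002403
∂T/∂y = [(-40)·(+0.39) − (-145)·(-0.61)] / -25050 = +0.004154
|∇f| = √(-0.002403² + 0.004154²) = 0.004799 °C/m

0.0048 °C/m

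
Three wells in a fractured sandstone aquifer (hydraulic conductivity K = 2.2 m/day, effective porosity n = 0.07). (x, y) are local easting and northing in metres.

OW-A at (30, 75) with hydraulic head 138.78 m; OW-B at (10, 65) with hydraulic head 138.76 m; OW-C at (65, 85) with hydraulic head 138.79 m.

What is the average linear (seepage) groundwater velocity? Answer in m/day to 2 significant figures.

Differences from OW-A: to OW-B (Δx, Δy, Δh) = (-20, -10, -0.02); to OW-C = (35, 10, +0.01).
Determinant of the coordinate differences = (-20)·10 − 35·(-10) = 150.
∂h/∂x = [(-0.02)·10 − (+0.01)·(-10)] / 150 = -0.0006667
∂h/∂y = [(-20)·(+0.01) − 35·(-0.02)] / 150 = +0.003333
|∇h| = √(-0.0006667² + 0.003333²) = 0.003399
Seepage velocity v = K·i/n = 2.2 × 0.003399 / 0.07 = 0.1068 m/day.

0.11 m/day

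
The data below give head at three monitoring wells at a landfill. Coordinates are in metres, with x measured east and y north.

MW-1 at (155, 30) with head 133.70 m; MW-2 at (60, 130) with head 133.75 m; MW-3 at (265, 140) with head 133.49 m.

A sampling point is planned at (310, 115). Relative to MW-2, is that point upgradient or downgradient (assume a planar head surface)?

downgradient

Taking MW-1 as reference: MW-2−MW-1 = (-95, 100, +0.05); MW-3−MW-1 = (110, 110, -0.21).
Determinant of the coordinate differences = (-95)·110 − 110·100 = -21450.
∂h/∂x = [(+0.05)·110 − (-0.21)·100] / -21450 = -0.001235
∂h/∂y = [(-95)·(-0.21) − 110·(+0.05)] / -21450 = -0.0006737
Head at (310, 115) = 133.70 + (-0.001235)·(155) + (-0.0006737)·(85) = 133.45 m.
That is lower than the 133.75 m at MW-2, so the point is downgradient.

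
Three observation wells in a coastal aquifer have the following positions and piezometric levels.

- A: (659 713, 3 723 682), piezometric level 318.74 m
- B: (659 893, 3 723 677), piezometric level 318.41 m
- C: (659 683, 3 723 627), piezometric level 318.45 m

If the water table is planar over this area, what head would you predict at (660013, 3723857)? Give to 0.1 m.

319.3 m

With h = a·x + b·y + c and A as origin, the differences give:
  180·a + (-5)·b = -0.33
  (-30)·a + (-55)·b = -0.29
Eliminate b (×(-55) and ×(-5), subtract): -10050·a = 16.700 → a = ∂h/∂x = -0.001662
Back-substitute: b = ∂h/∂y = +0.006179.
h(660013, 3723857) = 318.74 + (-0.001662)·(300) + (+0.006179)·(175) = 318.74 -0.499 +1.081 = 319.323 m.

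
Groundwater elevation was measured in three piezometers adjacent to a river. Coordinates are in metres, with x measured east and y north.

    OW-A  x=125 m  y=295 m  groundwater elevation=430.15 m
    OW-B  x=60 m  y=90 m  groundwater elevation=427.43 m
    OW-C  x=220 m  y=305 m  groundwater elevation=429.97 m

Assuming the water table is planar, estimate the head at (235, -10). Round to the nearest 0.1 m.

With h = a·x + b·y + c and OW-A as origin, the differences give:
  (-65)·a + (-205)·b = -2.72
  95·a + 10·b = -0.18
Eliminate b (×10 and ×(-205), subtract): 18825·a = -64.100 → a = ∂h/∂x = -0.003405
Back-substitute: b = ∂h/∂y = +0.01435.
h(235, -10) = 430.15 + (-0.003405)·(110) + (+0.01435)·(-305) = 430.15 -0.375 -4.376 = 425.399 m.

425.4 m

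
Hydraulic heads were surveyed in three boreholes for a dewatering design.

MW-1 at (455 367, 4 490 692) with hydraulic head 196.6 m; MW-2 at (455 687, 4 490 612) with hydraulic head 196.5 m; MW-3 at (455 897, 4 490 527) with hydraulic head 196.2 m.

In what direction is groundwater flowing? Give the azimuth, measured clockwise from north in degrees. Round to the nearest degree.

Differences from MW-1: to MW-2 (Δx, Δy, Δh) = (320, -80, -0.1); to MW-3 = (530, -165, -0.4).
Determinant of the coordinate differences = 320·(-165) − 530·(-80) = -10400.
∂h/∂x = [(-0.1)·(-165) − (-0.4)·(-80)] / -10400 = +0.001490
∂h/∂y = [320·(-0.4) − 530·(-0.1)] / -10400 = +0.007212
Flow direction (−∇h) has components (-0.001490 E, -0.007212 N).
Azimuth = atan2(E, N) = atan2(-0.001490, -0.007212) = 191.7° ≈ 192°.

192°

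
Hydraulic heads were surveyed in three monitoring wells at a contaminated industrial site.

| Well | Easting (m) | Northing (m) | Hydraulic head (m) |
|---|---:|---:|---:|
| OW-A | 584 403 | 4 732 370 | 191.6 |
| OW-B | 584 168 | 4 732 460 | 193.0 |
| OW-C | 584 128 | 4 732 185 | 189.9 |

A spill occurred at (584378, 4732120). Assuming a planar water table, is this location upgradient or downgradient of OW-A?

With h = a·x + b·y + c and OW-A as origin, the differences give:
  (-235)·a + 90·b = +1.4
  (-275)·a + (-185)·b = -1.7
Eliminate b (×(-185) and ×90, subtract): 68225·a = -106.00 → a = ∂h/∂x = -0.001554
Back-substitute: b = ∂h/∂y = +0.01150.
Head at (584378, 4732120) = 191.6 + (-0.001554)·(-25) + (+0.01150)·(-250) = 188.76 m.
That is lower than the 191.6 m at OW-A, so the point is downgradient.

downgradient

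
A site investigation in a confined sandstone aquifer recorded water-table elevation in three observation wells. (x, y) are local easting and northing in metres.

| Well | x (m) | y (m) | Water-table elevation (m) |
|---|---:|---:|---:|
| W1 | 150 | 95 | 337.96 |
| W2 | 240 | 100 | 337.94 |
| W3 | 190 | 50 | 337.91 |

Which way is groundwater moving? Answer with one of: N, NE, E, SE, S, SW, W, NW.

S

Differences from W1: to W2 (Δx, Δy, Δh) = (90, 5, -0.02); to W3 = (40, -45, -0.05).
Solve a·Δx + b·Δy = Δh: det = 90·(-45) − 40·5 = -4250.
∂h/∂x = [(-0.02)·(-45) − (-0.05)·5] / -4250 = -0.0002706
∂h/∂y = [90·(-0.05) − 40·(-0.02)] / -4250 = +0.0008706
Flow = −∇h = (+0.0002706 east, -0.0008706 north), which points south.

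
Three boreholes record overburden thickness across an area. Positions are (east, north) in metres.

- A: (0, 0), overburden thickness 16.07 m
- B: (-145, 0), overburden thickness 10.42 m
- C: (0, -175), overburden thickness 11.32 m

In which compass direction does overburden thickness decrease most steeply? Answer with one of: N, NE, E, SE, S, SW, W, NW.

SW

∂d/∂x = (10.42 − 16.07) / (-145 − 0) = +0.03897
∂d/∂y = (11.32 − 16.07) / (-175 − 0) = +0.02714
Steepest decrease is along −∇f = (-0.03897 E, -0.02714 N) → southwest.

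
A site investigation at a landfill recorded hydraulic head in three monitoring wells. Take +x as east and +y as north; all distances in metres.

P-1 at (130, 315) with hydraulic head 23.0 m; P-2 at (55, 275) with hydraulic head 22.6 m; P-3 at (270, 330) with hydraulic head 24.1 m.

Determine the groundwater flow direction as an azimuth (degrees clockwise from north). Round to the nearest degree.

305°

With h = a·x + b·y + c and P-1 as origin, the differences give:
  (-75)·a + (-40)·b = -0.4
  140·a + 15·b = +1.1
Eliminate b (×15 and ×(-40), subtract): 4475·a = 38.00 → a = ∂h/∂x = +0.008492
Back-substitute: b = ∂h/∂y = -0.005922.
Flow direction (−∇h) has components (-0.008492 E, +0.005922 N).
Azimuth = atan2(E, N) = atan2(-0.008492, +0.005922) = 304.9° ≈ 305°.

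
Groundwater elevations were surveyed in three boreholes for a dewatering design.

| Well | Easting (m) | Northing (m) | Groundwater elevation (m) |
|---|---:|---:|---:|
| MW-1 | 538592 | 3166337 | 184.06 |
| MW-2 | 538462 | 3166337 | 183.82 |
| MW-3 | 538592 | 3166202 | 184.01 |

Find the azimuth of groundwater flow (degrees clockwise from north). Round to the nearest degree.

∂h/∂x = (183.82 − 184.06) / (538462 − 538592) = +0.001846
∂h/∂y = (184.01 − 184.06) / (3166202 − 3166337) = +0.0003704
Flow direction (−∇h) has components (-0.001846 E, -0.0003704 N).
Azimuth = atan2(E, N) = atan2(-0.001846, -0.0003704) = 258.7° ≈ 259°.

259°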